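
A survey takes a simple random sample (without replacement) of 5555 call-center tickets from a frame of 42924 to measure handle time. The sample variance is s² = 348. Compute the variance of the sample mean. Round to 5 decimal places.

Under SRS without replacement, Var(ȳ) = (1 − f)·s²/n with f = n/N = 5555/42924 = 0.12941478.
Var(ȳ) = (1 − 0.12941478)·348/5555 = 0.87058522·0.062646265 = 0.054538912.

0.05454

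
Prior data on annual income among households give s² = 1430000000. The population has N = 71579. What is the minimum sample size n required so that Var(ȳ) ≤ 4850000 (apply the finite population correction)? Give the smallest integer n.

Without fpc, n₀ = s²/D = 1430000000/4850000 = 294.8454.
With fpc, (1 − n/N)·s²/n ≤ D requires n ≥ n₀/(1 + n₀/N) = 294.8454/(1 + 294.8454/71579) = 293.6359.
Rounding up, n = 294.

294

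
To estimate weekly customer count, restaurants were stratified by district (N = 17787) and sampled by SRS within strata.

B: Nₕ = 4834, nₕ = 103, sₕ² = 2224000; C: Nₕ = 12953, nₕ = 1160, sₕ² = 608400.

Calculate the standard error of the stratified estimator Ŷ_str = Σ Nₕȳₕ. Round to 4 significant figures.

Var(Ŷ_str) = Σₕ Nₕ²(1 − fₕ)sₕ²/nₕ.
B: 4834²·(1 − 103/4834)·2224000/103 = 4.938069 × 10^11.
C: 12953²·(1 − 1160/12953)·608400/1160 = 8.0117222 × 10^10.
Sum = 5.7392412 × 10^11.
SE = √(5.7392412 × 10^11) = 757600.

757600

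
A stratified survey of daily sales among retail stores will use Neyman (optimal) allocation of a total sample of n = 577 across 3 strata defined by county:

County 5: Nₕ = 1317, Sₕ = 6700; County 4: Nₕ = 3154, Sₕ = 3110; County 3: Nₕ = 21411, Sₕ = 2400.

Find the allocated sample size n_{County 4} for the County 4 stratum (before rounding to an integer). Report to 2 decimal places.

80.83

Neyman allocation: nₕ = n·NₕSₕ / Σⱼ NⱼSⱼ.
Σ NⱼSⱼ = 1317·6700 + 3154·3110 + 21411·2400 = 7.001924 × 10^7.
n_{County 4} = 577·3154·3110 / (7.001924 × 10^7) = 80.83.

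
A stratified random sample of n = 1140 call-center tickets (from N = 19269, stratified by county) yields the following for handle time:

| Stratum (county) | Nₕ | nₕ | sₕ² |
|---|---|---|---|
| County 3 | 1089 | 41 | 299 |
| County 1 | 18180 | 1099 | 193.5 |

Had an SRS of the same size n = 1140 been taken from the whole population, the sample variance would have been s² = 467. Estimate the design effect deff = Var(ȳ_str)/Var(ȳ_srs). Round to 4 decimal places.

Var(ȳ_str) = Σ Wₕ²(1−fₕ)sₕ²/nₕ with Wₕ = Nₕ/19269:
  County 3: (1089/19269)²·(1−41/1089)·299/41 = 0.022416001
  County 1: (18180/19269)²·(1−1099/18180)·193.5/1099 = 0.14725569
  → Var(ȳ_str) = 0.16967169.
Var(ȳ_srs) = (1 − 1140/19269)·467/1140 = 0.3854133.
deff = 0.16967169 / 0.3854133 = 0.4402.

0.4402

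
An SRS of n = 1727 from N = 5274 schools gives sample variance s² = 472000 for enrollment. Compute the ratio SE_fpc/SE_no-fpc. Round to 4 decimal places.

0.8201

f = n/N = 1727/5274 = 0.32745544.
SE_no-fpc = √(s²/n) = 16.531978; SE_fpc = √((1−f)s²/n) = 13.557679.
Ratio = √(1−f) = 0.82008814.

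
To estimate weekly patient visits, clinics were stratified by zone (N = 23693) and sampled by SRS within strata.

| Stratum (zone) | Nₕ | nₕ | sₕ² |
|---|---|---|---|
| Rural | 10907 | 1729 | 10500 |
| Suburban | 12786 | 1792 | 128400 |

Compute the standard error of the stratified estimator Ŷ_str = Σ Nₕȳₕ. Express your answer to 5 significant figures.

Var(Ŷ_str) = Σₕ Nₕ²(1 − fₕ)sₕ²/nₕ.
Rural: 10907²·(1 − 1729/10907)·10500/1729 = 6.0792174 × 10^8.
Suburban: 12786²·(1 − 1792/12786)·128400/1792 = 1.007204 × 10^10.
Sum = 1.0679962 × 10^10.
SE = √(1.0679962 × 10^10) = 103340.

103340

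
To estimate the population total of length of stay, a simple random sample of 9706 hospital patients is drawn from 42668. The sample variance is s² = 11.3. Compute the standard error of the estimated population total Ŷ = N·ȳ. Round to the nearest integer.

1280

Var(Ŷ) = N²·Var(ȳ) = N²·(1 − n/N)·s²/n.
f = 9706/42668 = 0.22747727; Var(ȳ) = 0.77252273·11.3/9706 = 8.9939284 × 10^-4.
Var(Ŷ) = 42668² · (8.9939284 × 10^-4) = 1.637397 × 10^6.
SE(Ŷ) = √(1.637397 × 10^6) = 1280.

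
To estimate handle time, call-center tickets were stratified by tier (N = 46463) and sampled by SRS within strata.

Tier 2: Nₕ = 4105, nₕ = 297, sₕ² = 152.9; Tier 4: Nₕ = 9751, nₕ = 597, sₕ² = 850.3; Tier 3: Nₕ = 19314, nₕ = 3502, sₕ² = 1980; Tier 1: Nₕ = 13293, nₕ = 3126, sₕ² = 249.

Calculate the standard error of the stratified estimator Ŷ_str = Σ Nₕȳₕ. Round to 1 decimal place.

Var(Ŷ_str) = Σₕ Nₕ²(1 − fₕ)sₕ²/nₕ.
Tier 2: 4105²·(1 − 297/4105)·152.9/297 = 8.0475028 × 10^6.
Tier 4: 9751²·(1 − 597/9751)·850.3/597 = 1.2713289 × 10^8.
Tier 3: 19314²·(1 − 3502/19314)·1980/3502 = 1.726665 × 10^8.
Tier 1: 13293²·(1 − 3126/13293)·249/3126 = 1.0765302 × 10^7.
Sum = 3.1861219 × 10^8.
SE = √(3.1861219 × 10^8) = 17849.7.

17849.7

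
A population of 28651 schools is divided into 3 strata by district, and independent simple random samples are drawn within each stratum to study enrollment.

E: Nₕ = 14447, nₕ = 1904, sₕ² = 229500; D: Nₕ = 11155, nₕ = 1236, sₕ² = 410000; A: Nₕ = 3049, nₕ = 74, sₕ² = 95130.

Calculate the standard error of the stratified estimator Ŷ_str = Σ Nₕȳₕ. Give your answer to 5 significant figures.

Var(Ŷ_str) = Σₕ Nₕ²(1 − fₕ)sₕ²/nₕ.
E: 14447²·(1 − 1904/14447)·229500/1904 = 2.1842123 × 10^10.
D: 11155²·(1 − 1236/11155)·410000/1236 = 3.6703109 × 10^10.
A: 3049²·(1 − 74/3049)·95130/74 = 1.1660849 × 10^10.
Sum = 7.0206081 × 10^10.
SE = √(7.0206081 × 10^10) = 264960.

264960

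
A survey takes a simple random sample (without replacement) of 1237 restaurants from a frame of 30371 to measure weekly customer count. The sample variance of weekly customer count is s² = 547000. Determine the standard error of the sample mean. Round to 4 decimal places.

20.5958

Under SRS without replacement, Var(ȳ) = (1 − f)·s²/n with f = n/N = 1237/30371 = 0.04072964.
Var(ȳ) = (1 − 0.04072964)·547000/1237 = 0.95927036·442.19887 = 424.18827.
SE(ȳ) = √(424.18827) = 20.5958.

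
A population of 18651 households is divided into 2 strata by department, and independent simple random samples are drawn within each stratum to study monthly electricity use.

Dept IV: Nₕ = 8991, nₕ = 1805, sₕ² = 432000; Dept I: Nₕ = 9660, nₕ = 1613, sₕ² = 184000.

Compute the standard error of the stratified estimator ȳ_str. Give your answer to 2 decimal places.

8.36

Var(ȳ_str) = Σₕ Wₕ²(1 − fₕ)sₕ²/nₕ with Wₕ = Nₕ/N, N = 18651.
Dept IV: Wₕ = 0.48206530; term = 0.48206530²·(1 − 0.20075631)·432000/1805 = 44.452635.
Dept I: Wₕ = 0.51793470; term = 0.51793470²·(1 − 0.16697723)·184000/1613 = 25.491203.
Sum = 69.943838.
SE = √(69.943838) = 8.36.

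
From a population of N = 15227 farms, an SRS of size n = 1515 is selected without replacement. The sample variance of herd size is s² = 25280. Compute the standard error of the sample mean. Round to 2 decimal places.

3.88

Under SRS without replacement, Var(ȳ) = (1 − f)·s²/n with f = n/N = 1515/15227 = 0.09949432.
Var(ȳ) = (1 − 0.09949432)·25280/1515 = 0.90050568·16.686469 = 15.02626.
SE(ȳ) = √(15.02626) = 3.88.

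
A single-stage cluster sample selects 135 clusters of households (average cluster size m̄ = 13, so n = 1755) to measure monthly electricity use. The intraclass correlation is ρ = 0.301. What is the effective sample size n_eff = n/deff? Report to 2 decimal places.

380.53

deff = 1 + (13 − 1)·0.301 = 1 + 3.612 = 4.612.
n_eff = 1755 / 4.612 = 380.53.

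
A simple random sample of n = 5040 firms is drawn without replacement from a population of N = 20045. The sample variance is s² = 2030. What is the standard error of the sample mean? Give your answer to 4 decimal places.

0.5491

Under SRS without replacement, Var(ȳ) = (1 − f)·s²/n with f = n/N = 5040/20045 = 0.25143427.
Var(ȳ) = (1 − 0.25143427)·2030/5040 = 0.74856573·0.40277778 = 0.30150564.
SE(ȳ) = √(0.30150564) = 0.5491.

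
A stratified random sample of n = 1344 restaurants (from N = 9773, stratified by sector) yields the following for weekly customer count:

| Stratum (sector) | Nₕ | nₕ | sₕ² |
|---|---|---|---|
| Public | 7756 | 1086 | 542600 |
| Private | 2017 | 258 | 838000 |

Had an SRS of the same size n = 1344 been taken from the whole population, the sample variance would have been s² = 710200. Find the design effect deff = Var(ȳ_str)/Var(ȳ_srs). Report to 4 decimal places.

Var(ȳ_str) = Σ Wₕ²(1−fₕ)sₕ²/nₕ with Wₕ = Nₕ/9773:
  Public: (7756/9773)²·(1−1086/7756)·542600/1086 = 270.6187
  Private: (2017/9773)²·(1−258/2017)·838000/258 = 120.65359
  → Var(ȳ_str) = 391.27229.
Var(ȳ_srs) = (1 − 1344/9773)·710200/1344 = 455.75302.
deff = 391.27229 / 455.75302 = 0.8585.

0.8585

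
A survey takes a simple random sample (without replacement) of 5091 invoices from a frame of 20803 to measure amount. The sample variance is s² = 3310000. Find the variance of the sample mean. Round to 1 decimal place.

Under SRS without replacement, Var(ȳ) = (1 − f)·s²/n with f = n/N = 5091/20803 = 0.24472432.
Var(ȳ) = (1 − 0.24472432)·3310000/5091 = 0.75527568·650.16696 = 491.05529.

491.1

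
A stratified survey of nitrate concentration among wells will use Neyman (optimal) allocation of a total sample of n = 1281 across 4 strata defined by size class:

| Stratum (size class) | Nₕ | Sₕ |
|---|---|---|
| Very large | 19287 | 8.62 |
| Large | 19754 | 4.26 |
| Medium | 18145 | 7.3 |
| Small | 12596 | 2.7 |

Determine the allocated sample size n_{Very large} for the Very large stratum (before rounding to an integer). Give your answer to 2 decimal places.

510.88

Neyman allocation: nₕ = n·NₕSₕ / Σⱼ NⱼSⱼ.
Σ NⱼSⱼ = 19287·8.62 + 19754·4.26 + 18145·7.3 + 12596·2.7 = 416873.68.
n_{Very large} = 1281·19287·8.62 / 416873.68 = 510.88.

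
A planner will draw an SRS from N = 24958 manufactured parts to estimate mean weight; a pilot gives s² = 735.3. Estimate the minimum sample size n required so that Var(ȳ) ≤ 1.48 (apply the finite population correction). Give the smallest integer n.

488

Without fpc, n₀ = s²/D = 735.3/1.48 = 496.8243.
With fpc, (1 − n/N)·s²/n ≤ D requires n ≥ n₀/(1 + n₀/N) = 496.8243/(1 + 496.8243/24958) = 487.1273.
Rounding up, n = 488.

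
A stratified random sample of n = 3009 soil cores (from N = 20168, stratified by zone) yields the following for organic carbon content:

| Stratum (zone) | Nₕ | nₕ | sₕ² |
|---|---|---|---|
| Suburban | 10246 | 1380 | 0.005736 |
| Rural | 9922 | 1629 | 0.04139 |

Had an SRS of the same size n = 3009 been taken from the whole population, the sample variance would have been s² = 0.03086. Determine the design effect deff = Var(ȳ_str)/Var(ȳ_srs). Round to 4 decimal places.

Var(ȳ_str) = Σ Wₕ²(1−fₕ)sₕ²/nₕ with Wₕ = Nₕ/20168:
  Suburban: (10246/20168)²·(1−1380/10246)·0.005736/1380 = 9.2829598 × 10^-7
  Rural: (9922/20168)²·(1−1629/9922)·0.04139/1629 = 5.1399579 × 10^-6
  → Var(ȳ_str) = 6.0682539 × 10^-6.
Var(ȳ_srs) = (1 − 3009/20168)·0.03086/3009 = 8.7257522 × 10^-6.
deff = (6.0682539 × 10^-6) / (8.7257522 × 10^-6) = 0.6954.

0.6954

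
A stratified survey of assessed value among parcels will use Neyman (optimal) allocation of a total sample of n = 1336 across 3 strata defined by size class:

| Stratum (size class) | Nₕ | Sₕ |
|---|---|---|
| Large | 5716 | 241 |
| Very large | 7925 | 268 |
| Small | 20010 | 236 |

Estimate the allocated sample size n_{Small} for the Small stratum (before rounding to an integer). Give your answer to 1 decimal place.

Neyman allocation: nₕ = n·NₕSₕ / Σⱼ NⱼSⱼ.
Σ NⱼSⱼ = 5716·241 + 7925·268 + 20010·236 = 8.223816 × 10^6.
n_{Small} = 1336·20010·236 / (8.223816 × 10^6) = 767.2.

767.2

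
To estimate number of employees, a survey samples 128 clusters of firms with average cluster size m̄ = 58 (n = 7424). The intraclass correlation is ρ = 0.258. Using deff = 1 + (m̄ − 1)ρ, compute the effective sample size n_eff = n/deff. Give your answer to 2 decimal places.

472.69

deff = 1 + (58 − 1)·0.258 = 1 + 14.706 = 15.706.
n_eff = 7424 / 15.706 = 472.69.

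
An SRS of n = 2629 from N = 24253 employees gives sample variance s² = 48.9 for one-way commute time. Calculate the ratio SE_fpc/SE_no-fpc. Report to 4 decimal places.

f = n/N = 2629/24253 = 0.10839896.
SE_no-fpc = √(s²/n) = 0.13638265; SE_fpc = √((1−f)s²/n) = 0.12877881.
Ratio = √(1−f) = 0.94424628.

0.9442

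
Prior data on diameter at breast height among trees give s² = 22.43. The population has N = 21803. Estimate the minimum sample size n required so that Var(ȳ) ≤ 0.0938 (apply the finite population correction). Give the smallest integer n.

237

Without fpc, n₀ = s²/D = 22.43/0.0938 = 239.1258.
With fpc, (1 − n/N)·s²/n ≤ D requires n ≥ n₀/(1 + n₀/N) = 239.1258/(1 + 239.1258/21803) = 236.5316.
Rounding up, n = 237.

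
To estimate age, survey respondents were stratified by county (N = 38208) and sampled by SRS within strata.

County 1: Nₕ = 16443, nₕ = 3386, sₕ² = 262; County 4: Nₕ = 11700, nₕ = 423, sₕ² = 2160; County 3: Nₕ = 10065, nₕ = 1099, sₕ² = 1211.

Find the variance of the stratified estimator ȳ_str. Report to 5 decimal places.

Var(ȳ_str) = Σₕ Wₕ²(1 − fₕ)sₕ²/nₕ with Wₕ = Nₕ/N, N = 38208.
County 1: Wₕ = 0.43035490; term = 0.43035490²·(1 − 0.20592349)·262/3386 = 0.011379684.
County 4: Wₕ = 0.30621859; term = 0.30621859²·(1 − 0.03615385)·2160/423 = 0.46151329.
County 3: Wₕ = 0.26342651; term = 0.26342651²·(1 − 0.10919026)·1211/1099 = 0.068116191.
Sum = 0.54100917.

0.54101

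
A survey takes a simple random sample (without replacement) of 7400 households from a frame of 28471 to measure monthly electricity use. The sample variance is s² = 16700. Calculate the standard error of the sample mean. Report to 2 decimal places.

1.29

Under SRS without replacement, Var(ȳ) = (1 − f)·s²/n with f = n/N = 7400/28471 = 0.25991360.
Var(ȳ) = (1 − 0.25991360)·16700/7400 = 0.74008640·2.2567568 = 1.670195.
SE(ȳ) = √(1.670195) = 1.29.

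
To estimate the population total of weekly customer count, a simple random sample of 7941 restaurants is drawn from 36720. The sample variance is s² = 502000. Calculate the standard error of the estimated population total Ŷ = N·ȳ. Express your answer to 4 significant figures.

258500

Var(Ŷ) = N²·Var(ȳ) = N²·(1 − n/N)·s²/n.
f = 7941/36720 = 0.21625817; Var(ȳ) = 0.78374183·502000/7941 = 49.545196.
Var(Ŷ) = 36720² · 49.545196 = 6.6804681 × 10^10.
SE(Ŷ) = √(6.6804681 × 10^10) = 258500.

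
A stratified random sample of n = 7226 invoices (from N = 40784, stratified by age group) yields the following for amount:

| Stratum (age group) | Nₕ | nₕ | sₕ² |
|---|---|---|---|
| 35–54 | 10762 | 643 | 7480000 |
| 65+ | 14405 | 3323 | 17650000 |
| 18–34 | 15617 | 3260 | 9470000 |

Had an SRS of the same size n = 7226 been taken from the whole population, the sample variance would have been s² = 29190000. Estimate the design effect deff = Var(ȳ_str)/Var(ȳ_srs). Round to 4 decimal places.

0.4839

Var(ȳ_str) = Σ Wₕ²(1−fₕ)sₕ²/nₕ with Wₕ = Nₕ/40784:
  35–54: (10762/40784)²·(1−643/10762)·7480000/643 = 761.62567
  65+: (14405/40784)²·(1−3323/14405)·17650000/3323 = 509.76045
  18–34: (15617/40784)²·(1−3260/15617)·9470000/3260 = 337.026
  → Var(ȳ_str) = 1608.4121.
Var(ȳ_srs) = (1 − 7226/40784)·29190000/7226 = 3323.8574.
deff = 1608.4121 / 3323.8574 = 0.4839.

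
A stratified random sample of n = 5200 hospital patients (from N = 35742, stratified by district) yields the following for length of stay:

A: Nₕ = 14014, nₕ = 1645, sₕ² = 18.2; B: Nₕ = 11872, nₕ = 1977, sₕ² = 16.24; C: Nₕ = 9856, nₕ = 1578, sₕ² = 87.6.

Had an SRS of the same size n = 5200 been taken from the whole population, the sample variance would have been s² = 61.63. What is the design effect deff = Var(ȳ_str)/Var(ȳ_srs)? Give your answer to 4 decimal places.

Var(ȳ_str) = Σ Wₕ²(1−fₕ)sₕ²/nₕ with Wₕ = Nₕ/35742:
  A: (14014/35742)²·(1−1645/14014)·18.2/1645 = 0.0015012205
  B: (11872/35742)²·(1−1977/11872)·16.24/1977 = 7.553728 × 10^-4
  C: (9856/35742)²·(1−1578/9856)·87.6/1578 = 0.0035454023
  → Var(ȳ_str) = 0.0058019956.
Var(ȳ_srs) = (1 − 5200/35742)·61.63/5200 = 0.010127621.
deff = 0.0058019956 / 0.010127621 = 0.5729.

0.5729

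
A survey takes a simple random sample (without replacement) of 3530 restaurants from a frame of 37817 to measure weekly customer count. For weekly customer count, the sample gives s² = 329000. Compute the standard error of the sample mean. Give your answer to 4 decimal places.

Under SRS without replacement, Var(ȳ) = (1 − f)·s²/n with f = n/N = 3530/37817 = 0.09334426.
Var(ȳ) = (1 − 0.09334426)·329000/3530 = 0.90665574·93.201133 = 84.501342.
SE(ȳ) = √(84.501342) = 9.1925.

9.1925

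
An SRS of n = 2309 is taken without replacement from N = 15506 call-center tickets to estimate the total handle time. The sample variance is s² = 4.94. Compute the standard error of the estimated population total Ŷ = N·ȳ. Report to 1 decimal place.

Var(Ŷ) = N²·Var(ȳ) = N²·(1 − n/N)·s²/n.
f = 2309/15506 = 0.14891010; Var(ȳ) = 0.85108990·4.94/2309 = 0.001820868.
Var(Ŷ) = 15506² · 0.001820868 = 437802.28.
SE(Ŷ) = √(437802.28) = 661.7.

661.7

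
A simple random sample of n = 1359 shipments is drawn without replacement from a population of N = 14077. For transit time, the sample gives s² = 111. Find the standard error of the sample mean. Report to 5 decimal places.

Under SRS without replacement, Var(ȳ) = (1 − f)·s²/n with f = n/N = 1359/14077 = 0.09654046.
Var(ȳ) = (1 − 0.09654046)·111/1359 = 0.90345954·0.081677704 = 0.073792501.
SE(ȳ) = √(0.073792501) = 0.27165.

0.27165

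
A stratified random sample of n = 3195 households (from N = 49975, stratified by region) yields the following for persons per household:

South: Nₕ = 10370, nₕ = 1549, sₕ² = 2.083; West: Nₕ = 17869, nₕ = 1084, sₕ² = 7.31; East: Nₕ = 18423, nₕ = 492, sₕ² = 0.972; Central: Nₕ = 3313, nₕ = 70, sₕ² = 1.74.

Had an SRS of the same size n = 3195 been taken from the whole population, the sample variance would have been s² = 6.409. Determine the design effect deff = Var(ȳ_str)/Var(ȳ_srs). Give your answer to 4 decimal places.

Var(ȳ_str) = Σ Wₕ²(1−fₕ)sₕ²/nₕ with Wₕ = Nₕ/49975:
  South: (10370/49975)²·(1−1549/10370)·2.083/1549 = 4.9252562 × 10^-5
  West: (17869/49975)²·(1−1084/17869)·7.31/1084 = 8.0984906 × 10^-4
  East: (18423/49975)²·(1−492/18423)·0.972/492 = 2.6131264 × 10^-4
  Central: (3313/49975)²·(1−70/3313)·1.74/70 = 1.0693355 × 10^-4
  → Var(ȳ_str) = 0.0012273478.
Var(ȳ_srs) = (1 − 3195/49975)·6.409/3195 = 0.0018777027.
deff = 0.0012273478 / 0.0018777027 = 0.6536.

0.6536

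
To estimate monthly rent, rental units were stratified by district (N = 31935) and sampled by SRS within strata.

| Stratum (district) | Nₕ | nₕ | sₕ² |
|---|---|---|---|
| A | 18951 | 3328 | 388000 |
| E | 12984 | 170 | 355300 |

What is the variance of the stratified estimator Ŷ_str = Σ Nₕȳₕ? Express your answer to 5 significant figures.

Var(Ŷ_str) = Σₕ Nₕ²(1 − fₕ)sₕ²/nₕ.
A: 18951²·(1 − 3328/18951)·388000/3328 = 3.4517948 × 10^10.
E: 12984²·(1 − 170/12984)·355300/170 = 3.4772788 × 10^11.
Sum = 3.8224583 × 10^11.

3.8225 × 10^11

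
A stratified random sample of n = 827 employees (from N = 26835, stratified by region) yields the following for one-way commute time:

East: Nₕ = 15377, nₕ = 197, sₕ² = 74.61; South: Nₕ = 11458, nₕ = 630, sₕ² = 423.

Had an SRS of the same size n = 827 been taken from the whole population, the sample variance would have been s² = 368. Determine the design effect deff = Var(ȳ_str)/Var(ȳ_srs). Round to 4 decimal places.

0.5529

Var(ȳ_str) = Σ Wₕ²(1−fₕ)sₕ²/nₕ with Wₕ = Nₕ/26835:
  East: (15377/26835)²·(1−197/15377)·74.61/197 = 0.12276399
  South: (11458/26835)²·(1−630/11458)·423/630 = 0.11567878
  → Var(ȳ_str) = 0.23844277.
Var(ȳ_srs) = (1 − 827/26835)·368/827 = 0.43126843.
deff = 0.23844277 / 0.43126843 = 0.5529.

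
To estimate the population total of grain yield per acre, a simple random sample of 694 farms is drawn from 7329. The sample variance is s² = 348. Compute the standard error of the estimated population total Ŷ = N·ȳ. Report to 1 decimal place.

Var(Ŷ) = N²·Var(ȳ) = N²·(1 − n/N)·s²/n.
f = 694/7329 = 0.09469232; Var(ȳ) = 0.90530768·348/694 = 0.45395832.
Var(Ŷ) = 7329² · 0.45395832 = 2.4384027 × 10^7.
SE(Ŷ) = √(2.4384027 × 10^7) = 4938.0.

4938.0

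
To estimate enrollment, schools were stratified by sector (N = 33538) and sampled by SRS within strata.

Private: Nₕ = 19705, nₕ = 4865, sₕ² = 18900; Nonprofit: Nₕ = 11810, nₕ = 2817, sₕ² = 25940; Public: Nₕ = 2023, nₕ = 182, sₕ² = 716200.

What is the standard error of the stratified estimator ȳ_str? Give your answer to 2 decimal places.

Var(ȳ_str) = Σₕ Wₕ²(1 − fₕ)sₕ²/nₕ with Wₕ = Nₕ/N, N = 33538.
Private: Wₕ = 0.58754249; term = 0.58754249²·(1 − 0.24689165)·18900/4865 = 1.0099851.
Nonprofit: Wₕ = 0.35213787; term = 0.35213787²·(1 − 0.23852667)·25940/2817 = 0.8694874.
Public: Wₕ = 0.06031964; term = 0.06031964²·(1 − 0.08996540)·716200/182 = 13.029816.
Sum = 14.909289.
SE = √(14.909289) = 3.86.

3.86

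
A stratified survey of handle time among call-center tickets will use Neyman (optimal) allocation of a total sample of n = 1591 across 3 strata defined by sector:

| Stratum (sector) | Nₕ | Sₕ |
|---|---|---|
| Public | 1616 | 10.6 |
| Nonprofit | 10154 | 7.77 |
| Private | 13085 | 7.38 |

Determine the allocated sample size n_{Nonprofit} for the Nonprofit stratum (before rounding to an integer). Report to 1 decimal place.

651.8

Neyman allocation: nₕ = n·NₕSₕ / Σⱼ NⱼSⱼ.
Σ NⱼSⱼ = 1616·10.6 + 10154·7.77 + 13085·7.38 = 192593.48.
n_{Nonprofit} = 1591·10154·7.77 / 192593.48 = 651.8.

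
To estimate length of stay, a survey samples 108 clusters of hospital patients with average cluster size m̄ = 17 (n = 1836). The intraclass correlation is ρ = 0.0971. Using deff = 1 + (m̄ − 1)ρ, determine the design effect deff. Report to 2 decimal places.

deff = 1 + (17 − 1)·0.0971 = 1 + 1.5536 = 2.5536.

2.55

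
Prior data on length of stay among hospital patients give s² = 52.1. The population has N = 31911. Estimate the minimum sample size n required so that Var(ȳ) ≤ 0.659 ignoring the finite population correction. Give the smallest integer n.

Without fpc, n₀ = s²/D = 52.1/0.659 = 79.0592.
Rounding up, n = 80.

80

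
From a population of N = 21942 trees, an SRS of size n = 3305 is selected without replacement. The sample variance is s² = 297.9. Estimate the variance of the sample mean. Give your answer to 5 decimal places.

0.07656

Under SRS without replacement, Var(ȳ) = (1 − f)·s²/n with f = n/N = 3305/21942 = 0.15062437.
Var(ȳ) = (1 − 0.15062437)·297.9/3305 = 0.84937563·0.090136157 = 0.076559455.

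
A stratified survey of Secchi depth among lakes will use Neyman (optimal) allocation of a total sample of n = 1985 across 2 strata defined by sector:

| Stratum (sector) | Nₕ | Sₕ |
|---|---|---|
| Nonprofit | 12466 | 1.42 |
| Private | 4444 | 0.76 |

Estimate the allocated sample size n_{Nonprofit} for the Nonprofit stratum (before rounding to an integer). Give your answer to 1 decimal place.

Neyman allocation: nₕ = n·NₕSₕ / Σⱼ NⱼSⱼ.
Σ NⱼSⱼ = 12466·1.42 + 4444·0.76 = 21079.16.
n_{Nonprofit} = 1985·12466·1.42 / 21079.16 = 1667.0.

1667.0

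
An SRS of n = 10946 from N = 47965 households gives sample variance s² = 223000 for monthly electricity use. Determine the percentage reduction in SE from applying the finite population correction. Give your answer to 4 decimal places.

12.1483

f = n/N = 10946/47965 = 0.22820807.
SE_no-fpc = √(s²/n) = 4.5136171; SE_fpc = √((1−f)s²/n) = 3.9652888.
Ratio = √(1−f) = 0.87851689. Reduction = 100·(1 − 0.87851689) = 12.1483%.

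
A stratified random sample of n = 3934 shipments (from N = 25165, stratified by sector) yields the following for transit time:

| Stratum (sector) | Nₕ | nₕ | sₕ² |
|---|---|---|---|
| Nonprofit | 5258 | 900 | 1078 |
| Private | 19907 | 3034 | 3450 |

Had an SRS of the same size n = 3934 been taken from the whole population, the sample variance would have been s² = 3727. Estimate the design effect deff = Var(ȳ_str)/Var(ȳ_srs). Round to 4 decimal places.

0.8088

Var(ȳ_str) = Σ Wₕ²(1−fₕ)sₕ²/nₕ with Wₕ = Nₕ/25165:
  Nonprofit: (5258/25165)²·(1−900/5258)·1078/900 = 0.043340128
  Private: (19907/25165)²·(1−3034/19907)·3450/3034 = 0.60312561
  → Var(ȳ_str) = 0.64646574.
Var(ȳ_srs) = (1 − 3934/25165)·3727/3934 = 0.79927928.
deff = 0.64646574 / 0.79927928 = 0.8088.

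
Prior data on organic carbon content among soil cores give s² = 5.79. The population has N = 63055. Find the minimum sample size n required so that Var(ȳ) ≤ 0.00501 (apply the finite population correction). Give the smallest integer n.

Without fpc, n₀ = s²/D = 5.79/0.00501 = 1155.6886.
With fpc, (1 − n/N)·s²/n ≤ D requires n ≥ n₀/(1 + n₀/N) = 1155.6886/(1 + 1155.6886/63055) = 1134.8881.
Rounding up, n = 1135.

1135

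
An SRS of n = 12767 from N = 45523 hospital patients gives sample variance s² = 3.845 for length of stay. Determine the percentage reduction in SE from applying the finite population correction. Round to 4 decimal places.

f = n/N = 12767/45523 = 0.28045164.
SE_no-fpc = √(s²/n) = 0.017354166; SE_fpc = √((1−f)s²/n) = 0.014720879.
Ratio = √(1−f) = 0.84826196. Reduction = 100·(1 − 0.84826196) = 15.1738%.

15.1738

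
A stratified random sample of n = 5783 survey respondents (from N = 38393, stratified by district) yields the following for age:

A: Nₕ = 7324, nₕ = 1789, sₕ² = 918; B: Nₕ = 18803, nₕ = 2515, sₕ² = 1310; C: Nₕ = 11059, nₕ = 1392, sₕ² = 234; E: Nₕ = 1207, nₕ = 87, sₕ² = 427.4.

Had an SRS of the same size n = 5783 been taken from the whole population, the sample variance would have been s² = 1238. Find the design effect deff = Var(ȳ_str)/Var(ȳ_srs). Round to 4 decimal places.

0.7646

Var(ȳ_str) = Σ Wₕ²(1−fₕ)sₕ²/nₕ with Wₕ = Nₕ/38393:
  A: (7324/38393)²·(1−1789/7324)·918/1789 = 0.014112183
  B: (18803/38393)²·(1−2515/18803)·1310/2515 = 0.10822413
  C: (11059/38393)²·(1−1392/11059)·234/1392 = 0.012192144
  E: (1207/38393)²·(1−87/1207)·427.4/87 = 0.0045054322
  → Var(ȳ_str) = 0.13903389.
Var(ȳ_srs) = (1 − 5783/38393)·1238/5783 = 0.18183028.
deff = 0.13903389 / 0.18183028 = 0.7646.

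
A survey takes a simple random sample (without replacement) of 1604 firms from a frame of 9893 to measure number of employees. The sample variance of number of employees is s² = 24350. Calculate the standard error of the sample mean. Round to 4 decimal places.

3.5664

Under SRS without replacement, Var(ȳ) = (1 − f)·s²/n with f = n/N = 1604/9893 = 0.16213484.
Var(ȳ) = (1 − 0.16213484)·24350/1604 = 0.83786516·15.180798 = 12.719462.
SE(ȳ) = √(12.719462) = 3.5664.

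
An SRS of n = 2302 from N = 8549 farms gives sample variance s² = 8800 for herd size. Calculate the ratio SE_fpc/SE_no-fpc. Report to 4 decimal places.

0.8548

f = n/N = 2302/8549 = 0.26927126.
SE_no-fpc = √(s²/n) = 1.9551887; SE_fpc = √((1−f)s²/n) = 1.6713476.
Ratio = √(1−f) = 0.85482673.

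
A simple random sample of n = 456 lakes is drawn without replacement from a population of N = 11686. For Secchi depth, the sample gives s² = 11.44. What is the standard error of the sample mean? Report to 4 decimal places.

0.1553

Under SRS without replacement, Var(ȳ) = (1 − f)·s²/n with f = n/N = 456/11686 = 0.03902105.
Var(ȳ) = (1 − 0.03902105)·11.44/456 = 0.96097895·0.025087719 = 0.02410877.
SE(ȳ) = √(0.02410877) = 0.1553.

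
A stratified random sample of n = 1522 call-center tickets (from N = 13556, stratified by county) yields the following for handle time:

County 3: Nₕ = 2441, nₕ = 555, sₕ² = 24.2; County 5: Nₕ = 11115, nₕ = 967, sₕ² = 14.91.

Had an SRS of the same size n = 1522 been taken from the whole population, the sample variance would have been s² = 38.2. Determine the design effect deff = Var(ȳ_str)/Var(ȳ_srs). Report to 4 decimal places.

Var(ȳ_str) = Σ Wₕ²(1−fₕ)sₕ²/nₕ with Wₕ = Nₕ/13556:
  County 3: (2441/13556)²·(1−555/2441)·24.2/555 = 0.0010923674
  County 5: (11115/13556)²·(1−967/11115)·14.91/967 = 0.0094640707
  → Var(ȳ_str) = 0.010556438.
Var(ȳ_srs) = (1 − 1522/13556)·38.2/1522 = 0.022280614.
deff = 0.010556438 / 0.022280614 = 0.4738.

0.4738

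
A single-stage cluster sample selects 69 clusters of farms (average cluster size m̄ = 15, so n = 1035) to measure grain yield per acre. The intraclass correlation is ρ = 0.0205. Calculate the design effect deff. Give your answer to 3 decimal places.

deff = 1 + (15 − 1)·0.0205 = 1 + 0.287 = 1.287.

1.287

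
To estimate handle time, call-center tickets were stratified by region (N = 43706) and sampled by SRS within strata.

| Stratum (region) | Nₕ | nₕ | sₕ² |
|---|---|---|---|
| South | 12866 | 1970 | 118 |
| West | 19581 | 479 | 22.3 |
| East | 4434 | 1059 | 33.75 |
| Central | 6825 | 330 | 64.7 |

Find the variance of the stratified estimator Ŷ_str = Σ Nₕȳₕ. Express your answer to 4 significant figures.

3.498 × 10^7

Var(Ŷ_str) = Σₕ Nₕ²(1 − fₕ)sₕ²/nₕ.
South: 12866²·(1 − 1970/12866)·118/1970 = 8.3970439 × 10^6.
West: 19581²·(1 − 479/19581)·22.3/479 = 1.7413379 × 10^7.
East: 4434²·(1 − 1059/4434)·33.75/1059 = 476921.92.
Central: 6825²·(1 − 330/6825)·64.7/330 = 8.6910481 × 10^6.
Sum = 3.4978393 × 10^7.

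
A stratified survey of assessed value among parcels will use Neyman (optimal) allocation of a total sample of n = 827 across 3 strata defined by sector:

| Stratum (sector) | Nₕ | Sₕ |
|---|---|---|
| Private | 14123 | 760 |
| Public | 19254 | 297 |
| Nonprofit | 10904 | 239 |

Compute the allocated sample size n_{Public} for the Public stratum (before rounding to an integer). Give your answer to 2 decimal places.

248.15

Neyman allocation: nₕ = n·NₕSₕ / Σⱼ NⱼSⱼ.
Σ NⱼSⱼ = 14123·760 + 19254·297 + 10904·239 = 1.9057974 × 10^7.
n_{Public} = 827·19254·297 / (1.9057974 × 10^7) = 248.15.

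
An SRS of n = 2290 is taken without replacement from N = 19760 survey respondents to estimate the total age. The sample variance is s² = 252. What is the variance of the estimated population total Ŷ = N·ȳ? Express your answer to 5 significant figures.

Var(Ŷ) = N²·Var(ȳ) = N²·(1 − n/N)·s²/n.
f = 2290/19760 = 0.11589069; Var(ȳ) = 0.88410931·252/2290 = 0.097290632.
Var(Ŷ) = 19760² · 0.097290632 = 3.7987867 × 10^7.

3.7988 × 10^7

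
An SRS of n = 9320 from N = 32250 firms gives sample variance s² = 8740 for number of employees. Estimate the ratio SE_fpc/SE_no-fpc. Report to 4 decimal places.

0.8432

f = n/N = 9320/32250 = 0.28899225.
SE_no-fpc = √(s²/n) = 0.96838435; SE_fpc = √((1−f)s²/n) = 0.81655403.
Ratio = √(1−f) = 0.84321276.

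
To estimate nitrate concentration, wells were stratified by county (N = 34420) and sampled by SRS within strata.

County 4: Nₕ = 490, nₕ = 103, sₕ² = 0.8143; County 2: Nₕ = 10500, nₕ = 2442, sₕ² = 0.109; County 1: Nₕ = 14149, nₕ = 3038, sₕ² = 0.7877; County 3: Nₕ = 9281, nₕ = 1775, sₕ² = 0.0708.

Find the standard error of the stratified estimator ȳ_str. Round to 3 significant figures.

Var(ȳ_str) = Σₕ Wₕ²(1 − fₕ)sₕ²/nₕ with Wₕ = Nₕ/N, N = 34420.
County 4: Wₕ = 0.01423591; term = 0.01423591²·(1 − 0.21020408)·0.8143/103 = 1.2654137 × 10^-6.
County 2: Wₕ = 0.30505520; term = 0.30505520²·(1 − 0.23257143)·0.109/2442 = 3.187687 × 10^-6.
County 1: Wₕ = 0.41106915; term = 0.41106915²·(1 − 0.21471482)·0.7877/3038 = 3.4405687 × 10^-5.
County 3: Wₕ = 0.26963974; term = 0.26963974²·(1 − 0.19125094)·0.0708/1775 = 2.3453977 × 10^-6.
Sum = 4.1204185 × 10^-5.
SE = √(4.1204185 × 10^-5) = 0.00642.

0.00642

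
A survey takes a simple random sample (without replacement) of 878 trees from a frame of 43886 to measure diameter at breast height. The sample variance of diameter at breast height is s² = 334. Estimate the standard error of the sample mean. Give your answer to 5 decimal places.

0.61057

Under SRS without replacement, Var(ȳ) = (1 − f)·s²/n with f = n/N = 878/43886 = 0.02000638.
Var(ȳ) = (1 − 0.02000638)·334/878 = 0.97999362·0.38041002 = 0.3727994.
SE(ȳ) = √(0.3727994) = 0.61057.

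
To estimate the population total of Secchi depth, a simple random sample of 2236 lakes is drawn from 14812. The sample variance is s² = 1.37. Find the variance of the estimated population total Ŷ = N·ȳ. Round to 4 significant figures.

114100

Var(Ŷ) = N²·Var(ȳ) = N²·(1 − n/N)·s²/n.
f = 2236/14812 = 0.15095868; Var(ȳ) = 0.84904132·1.37/2236 = 5.2020868 × 10^-4.
Var(Ŷ) = 14812² · (5.2020868 × 10^-4) = 114131.36.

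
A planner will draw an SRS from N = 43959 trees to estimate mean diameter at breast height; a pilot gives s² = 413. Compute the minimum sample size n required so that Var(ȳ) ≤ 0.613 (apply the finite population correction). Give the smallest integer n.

Without fpc, n₀ = s²/D = 413/0.613 = 673.7357.
With fpc, (1 − n/N)·s²/n ≤ D requires n ≥ n₀/(1 + n₀/N) = 673.7357/(1 + 673.7357/43959) = 663.5656.
Rounding up, n = 664.

664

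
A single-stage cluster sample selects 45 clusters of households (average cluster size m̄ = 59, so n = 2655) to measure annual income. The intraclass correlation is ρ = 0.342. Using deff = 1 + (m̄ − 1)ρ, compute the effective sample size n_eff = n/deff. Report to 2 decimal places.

127.42

deff = 1 + (59 − 1)·0.342 = 1 + 19.836 = 20.836.
n_eff = 2655 / 20.836 = 127.42.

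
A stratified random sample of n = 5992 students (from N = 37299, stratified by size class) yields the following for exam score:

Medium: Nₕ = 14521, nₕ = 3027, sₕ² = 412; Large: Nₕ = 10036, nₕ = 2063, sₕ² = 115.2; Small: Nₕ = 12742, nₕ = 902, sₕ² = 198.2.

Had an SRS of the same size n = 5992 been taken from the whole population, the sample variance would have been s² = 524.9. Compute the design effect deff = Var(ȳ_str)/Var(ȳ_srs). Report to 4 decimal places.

Var(ȳ_str) = Σ Wₕ²(1−fₕ)sₕ²/nₕ with Wₕ = Nₕ/37299:
  Medium: (14521/37299)²·(1−3027/14521)·412/3027 = 0.016328945
  Large: (10036/37299)²·(1−2063/10036)·115.2/2063 = 0.0032117467
  Small: (12742/37299)²·(1−902/12742)·198.2/902 = 0.023828244
  → Var(ȳ_str) = 0.043368936.
Var(ȳ_srs) = (1 − 5992/37299)·524.9/5992 = 0.07352737.
deff = 0.043368936 / 0.07352737 = 0.5898.

0.5898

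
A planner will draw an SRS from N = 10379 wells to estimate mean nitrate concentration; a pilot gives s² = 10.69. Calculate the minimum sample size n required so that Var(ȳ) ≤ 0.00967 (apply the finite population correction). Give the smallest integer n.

1000

Without fpc, n₀ = s²/D = 10.69/0.00967 = 1105.4809.
With fpc, (1 − n/N)·s²/n ≤ D requires n ≥ n₀/(1 + n₀/N) = 1105.4809/(1 + 1105.4809/10379) = 999.0688.
Rounding up, n = 1000.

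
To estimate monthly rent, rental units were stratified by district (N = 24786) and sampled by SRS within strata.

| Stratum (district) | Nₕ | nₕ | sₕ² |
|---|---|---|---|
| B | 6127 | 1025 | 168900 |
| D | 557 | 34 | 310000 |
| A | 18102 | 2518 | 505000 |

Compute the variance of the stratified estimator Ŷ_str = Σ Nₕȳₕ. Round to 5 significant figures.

6.4384 × 10^10

Var(Ŷ_str) = Σₕ Nₕ²(1 − fₕ)sₕ²/nₕ.
B: 6127²·(1 − 1025/6127)·168900/1025 = 5.1510305 × 10^9.
D: 557²·(1 − 34/557)·310000/34 = 2.6560709 × 10^9.
A: 18102²·(1 − 2518/18102)·505000/2518 = 5.6577161 × 10^10.
Sum = 6.4384262 × 10^10.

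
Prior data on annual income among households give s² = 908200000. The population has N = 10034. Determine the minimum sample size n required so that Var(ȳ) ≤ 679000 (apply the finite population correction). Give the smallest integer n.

Without fpc, n₀ = s²/D = 908200000/679000 = 1337.5552.
With fpc, (1 − n/N)·s²/n ≤ D requires n ≥ n₀/(1 + n₀/N) = 1337.5552/(1 + 1337.5552/10034) = 1180.2281.
Rounding up, n = 1181.

1181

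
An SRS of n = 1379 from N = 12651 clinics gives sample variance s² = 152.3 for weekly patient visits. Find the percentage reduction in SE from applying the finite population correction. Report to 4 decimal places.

5.6074

f = n/N = 1379/12651 = 0.10900324.
SE_no-fpc = √(s²/n) = 0.33232868; SE_fpc = √((1−f)s²/n) = 0.31369376.
Ratio = √(1−f) = 0.94392625. Reduction = 100·(1 − 0.94392625) = 5.6074%.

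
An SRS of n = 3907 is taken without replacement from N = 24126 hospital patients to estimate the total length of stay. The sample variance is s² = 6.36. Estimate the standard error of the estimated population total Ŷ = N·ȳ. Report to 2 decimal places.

Var(Ŷ) = N²·Var(ȳ) = N²·(1 − n/N)·s²/n.
f = 3907/24126 = 0.16194147; Var(ȳ) = 0.83805853·6.36/3907 = 0.0013642314.
Var(Ŷ) = 24126² · 0.0013642314 = 794069.82.
SE(Ŷ) = √(794069.82) = 891.11.

891.11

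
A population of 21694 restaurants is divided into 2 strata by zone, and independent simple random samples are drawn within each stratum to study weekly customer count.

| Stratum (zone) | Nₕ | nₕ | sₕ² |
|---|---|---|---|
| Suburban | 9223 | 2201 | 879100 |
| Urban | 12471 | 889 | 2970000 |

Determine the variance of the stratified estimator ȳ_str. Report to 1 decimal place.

1080.3

Var(ȳ_str) = Σₕ Wₕ²(1 − fₕ)sₕ²/nₕ with Wₕ = Nₕ/N, N = 21694.
Suburban: Wₕ = 0.42514059; term = 0.42514059²·(1 − 0.23864252)·879100/2201 = 54.963199.
Urban: Wₕ = 0.57485941; term = 0.57485941²·(1 − 0.07128538)·2970000/889 = 1025.322.
Sum = 1080.2852.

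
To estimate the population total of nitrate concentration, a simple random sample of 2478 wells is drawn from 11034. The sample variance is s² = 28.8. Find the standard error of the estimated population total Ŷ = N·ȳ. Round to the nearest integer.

Var(Ŷ) = N²·Var(ȳ) = N²·(1 − n/N)·s²/n.
f = 2478/11034 = 0.22457858; Var(ȳ) = 0.77542142·28.8/2478 = 0.0090121618.
Var(Ŷ) = 11034² · 0.0090121618 = 1.0972231 × 10^6.
SE(Ŷ) = √(1.0972231 × 10^6) = 1047.

1047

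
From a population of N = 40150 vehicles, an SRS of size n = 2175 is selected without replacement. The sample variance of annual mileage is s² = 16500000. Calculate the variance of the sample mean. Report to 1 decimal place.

Under SRS without replacement, Var(ȳ) = (1 − f)·s²/n with f = n/N = 2175/40150 = 0.05417186.
Var(ȳ) = (1 − 0.05417186)·16500000/2175 = 0.94582814·7586.2069 = 7175.248.

7175.2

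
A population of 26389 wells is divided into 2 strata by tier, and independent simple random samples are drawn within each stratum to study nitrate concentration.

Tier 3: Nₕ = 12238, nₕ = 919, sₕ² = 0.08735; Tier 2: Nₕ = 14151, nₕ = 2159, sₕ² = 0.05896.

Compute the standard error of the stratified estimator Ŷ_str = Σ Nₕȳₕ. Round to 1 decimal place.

133.4

Var(Ŷ_str) = Σₕ Nₕ²(1 − fₕ)sₕ²/nₕ.
Tier 3: 12238²·(1 − 919/12238)·0.08735/919 = 13166.365.
Tier 2: 14151²·(1 − 2159/14151)·0.05896/2159 = 4634.294.
Sum = 17800.659.
SE = √(17800.659) = 133.4.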